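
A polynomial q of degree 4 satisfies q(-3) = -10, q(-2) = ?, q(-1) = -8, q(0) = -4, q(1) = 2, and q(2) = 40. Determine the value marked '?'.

-16

On equispaced nodes a degree-4 polynomial has vanishing fifth forward difference, so
  - q(-3) + 5·q(-2) - 10·q(-1) + 10·q(0) - 5·q(1) + q(2) = 0.
Substituting the known values and solving for q(-2):
  5·q(-2) = -80
  q(-2) = -16.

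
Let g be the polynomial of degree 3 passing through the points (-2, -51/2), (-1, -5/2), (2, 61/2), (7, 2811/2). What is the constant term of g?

-3/2

Write g(u) = au^3 + bu^2 + cu + d. Substituting each data point gives a linear system:
  -8a + 4b - 2c + d = -51/2
  -a + b - c + d = -5/2
  8a + 4b + 2c + d = 61/2
  343a + 49b + 7c + d = 2811/2
Solving the system yields a = 4, b = 1, c = -2, d = -3/2.
So g(u) = 4u^3 + u^2 - 2u - 3/2.
The constant term is -3/2.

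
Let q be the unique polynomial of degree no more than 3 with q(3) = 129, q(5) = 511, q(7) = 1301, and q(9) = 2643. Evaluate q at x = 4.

278

Write q(x) = ax^3 + bx^2 + cx + d. Substituting each data point gives a linear system:
  27a + 9b + 3c + d = 129
  125a + 25b + 5c + d = 511
  343a + 49b + 7c + d = 1301
  729a + 81b + 9c + d = 2643
Solving the system yields a = 3, b = 6, c = -4, d = 6.
So q(x) = 3x^3 + 6x^2 - 4x + 6.
Then q(4) = 278.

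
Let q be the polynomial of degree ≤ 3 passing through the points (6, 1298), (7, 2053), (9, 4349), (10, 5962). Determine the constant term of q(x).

Write q(x) = ax^3 + bx^2 + cx + d. Substituting each data point gives a linear system:
  216a + 36b + 6c + d = 1298
  343a + 49b + 7c + d = 2053
  729a + 81b + 9c + d = 4349
  1000a + 100b + 10c + d = 5962
Solving the system yields a = 6, b = -1, c = 6, d = 2.
So q(x) = 6x^3 - x^2 + 6x + 2.
The constant term is 2.

2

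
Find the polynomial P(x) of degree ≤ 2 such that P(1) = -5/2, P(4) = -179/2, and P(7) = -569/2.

Write P(x) = ax^2 + bx + c. Substituting each data point gives a linear system:
  a + b + c = -5/2
  16a + 4b + c = -179/2
  49a + 7b + c = -569/2
Solving the system yields a = -6, b = 1, c = 5/2.
So P(x) = -6x² + x + 5/2.
Check: P(4) = -179/2. ✓

P(x) = -6x^2 + x + 5/2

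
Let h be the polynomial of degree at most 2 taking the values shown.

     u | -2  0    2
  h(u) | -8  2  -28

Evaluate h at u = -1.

Write h(u) = au^2 + bu + c. Substituting each data point gives a linear system:
  4a - 2b + c = -8
  c = 2
  4a + 2b + c = -28
Solving the system yields a = -5, b = -5, c = 2.
So h(u) = -5u² - 5u + 2.
Then h(-1) = 2.

2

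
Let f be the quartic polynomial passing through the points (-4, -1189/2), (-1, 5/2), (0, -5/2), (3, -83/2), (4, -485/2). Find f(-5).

-2915/2

Write f(n) = an^4 + bn^3 + cn^2 + dn + e. Substituting each data point gives a linear system:
  256a - 64b + 16c - 4d + e = -1189/2
  a - b + c - d + e = 5/2
  e = -5/2
  81a + 27b + 9c + 3d + e = -83/2
  256a + 64b + 16c + 4d + e = -485/2
Solving the system yields a = -2, b = 3, c = 6, d = -4, e = -5/2.
So f(n) = -2n⁴ + 3n³ + 6n² - 4n - 5/2.
Then f(-5) = -2915/2.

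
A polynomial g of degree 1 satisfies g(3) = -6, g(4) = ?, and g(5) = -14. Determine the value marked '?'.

On equispaced nodes a degree-1 polynomial has vanishing second forward difference, so
  g(3) - 2·g(4) + g(5) = 0.
Substituting the known values and solving for g(4):
  -2·g(4) = 20
  g(4) = -10.

-10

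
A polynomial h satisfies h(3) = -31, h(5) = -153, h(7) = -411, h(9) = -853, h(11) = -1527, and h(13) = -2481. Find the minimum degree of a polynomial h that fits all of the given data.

Forward differences of the values at x = 3, 5, 7, 9, 11, 13:
  h  : -31  -153  -411  -853  -1527  -2481
  Δ  : -122  -258  -442  -674  -954
  Δ^2: -136  -184  -232  -280
  Δ^3: -48  -48  -48
  Δ^4: 0  0
  Δ^5: 0
The third differences are constant (-48) and nonzero, while all higher differences vanish, so the minimal degree is 3.

3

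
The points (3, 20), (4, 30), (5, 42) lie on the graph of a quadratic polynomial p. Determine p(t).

p(t) = t^2 + 3t + 2

Write p(t) = at^2 + bt + c. Substituting each data point gives a linear system:
  9a + 3b + c = 20
  16a + 4b + c = 30
  25a + 5b + c = 42
Solving the system yields a = 1, b = 3, c = 2.
So p(t) = t^2 + 3t + 2.
Check: p(5) = 42. ✓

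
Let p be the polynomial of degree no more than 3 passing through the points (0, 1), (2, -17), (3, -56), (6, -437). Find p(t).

p(t) = -2t^3 - t + 1

Write p(t) = at^3 + bt^2 + ct + d. Substituting each data point gives a linear system:
  d = 1
  8a + 4b + 2c + d = -17
  27a + 9b + 3c + d = -56
  216a + 36b + 6c + d = -437
Solving the system yields a = -2, b = 0, c = -1, d = 1.
So p(t) = -2t³ - t + 1.
Check: p(6) = -437. ✓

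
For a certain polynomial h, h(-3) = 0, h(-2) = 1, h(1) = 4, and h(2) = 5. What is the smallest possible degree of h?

1

Divided differences on the nodes -3, -2, 1, 2:
  order 0: 0  1  4  5
  order 1: 1  1  1
  order 2: 0  0
  order 3: 0
The order-1 divided differences are all 1 (nonzero) and every higher order vanishes, so the data lies on a polynomial of degree exactly 1.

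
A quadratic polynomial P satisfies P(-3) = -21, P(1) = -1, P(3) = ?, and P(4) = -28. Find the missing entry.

-15

The 3 known points determine the degree-2 polynomial uniquely.
Write P(s) = as^2 + bs + c. Substituting each data point gives a linear system:
  9a - 3b + c = -21
  a + b + c = -1
  16a + 4b + c = -28
Solving the system yields a = -2, b = 1, c = 0.
So P(s) = -2s^2 + s.
Then P(3) = -15.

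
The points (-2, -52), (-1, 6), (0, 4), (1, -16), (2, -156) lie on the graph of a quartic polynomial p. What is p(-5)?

Using the Lagrange interpolation formula with nodes -2, -1, 0, 1, 2:
  L_0(x) = (x + 1)x(x - 1)(x - 2) / 24
  L_1(x) = (x + 2)x(x - 1)(x - 2) / -6
  L_2(x) = (x + 2)(x + 1)(x - 1)(x - 2) / 4
  L_3(x) = (x + 2)(x + 1)x(x - 2) / -6
  L_4(x) = (x + 2)(x + 1)x(x - 1) / 24
Then p(x) = -52·L_0(x) + 6·L_1(x) + 4·L_2(x) - 16·L_3(x) - 156·L_4(x).
Expanding and collecting terms gives p(x) = -6x^4 - 5x^3 - 3x^2 - 6x + 4.
Evaluating at x = -5: p(-5) = -3166.

-3166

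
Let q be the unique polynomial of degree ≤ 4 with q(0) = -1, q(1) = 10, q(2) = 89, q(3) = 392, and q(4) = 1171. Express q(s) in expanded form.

q(s) = 4s^4 + 2s^3 + 5s - 1

Write q(s) = as^4 + bs^3 + cs^2 + ds + e. Substituting each data point gives a linear system:
  e = -1
  a + b + c + d + e = 10
  16a + 8b + 4c + 2d + e = 89
  81a + 27b + 9c + 3d + e = 392
  256a + 64b + 16c + 4d + e = 1171
Solving the system yields a = 4, b = 2, c = 0, d = 5, e = -1.
So q(s) = 4s⁴ + 2s³ + 5s - 1.
Check: q(4) = 1171. ✓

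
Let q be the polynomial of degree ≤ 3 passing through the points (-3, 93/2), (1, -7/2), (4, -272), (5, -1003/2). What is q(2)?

-41

Write q(s) = as^3 + bs^2 + cs + d. Substituting each data point gives a linear system:
  -27a + 9b - 3c + d = 93/2
  a + b + c + d = -7/2
  64a + 16b + 4c + d = -272
  125a + 25b + 5c + d = -1003/2
Solving the system yields a = -3, b = -5, c = -3/2, d = 6.
So q(s) = -3s^3 - 5s^2 - (3/2)s + 6.
Then q(2) = -41.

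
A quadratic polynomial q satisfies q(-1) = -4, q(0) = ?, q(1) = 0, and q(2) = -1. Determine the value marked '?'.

-1

The 3 known points determine the degree-2 polynomial uniquely.
Write q(n) = an^2 + bn + c. Substituting each data point gives a linear system:
  a - b + c = -4
  a + b + c = 0
  4a + 2b + c = -1
Solving the system yields a = -1, b = 2, c = -1.
So q(n) = -n^2 + 2n - 1.
Then q(0) = -1.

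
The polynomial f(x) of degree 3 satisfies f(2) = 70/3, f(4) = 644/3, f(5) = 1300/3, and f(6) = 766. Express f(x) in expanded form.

Write f(x) = ax^3 + bx^2 + cx + d. Substituting each data point gives a linear system:
  8a + 4b + 2c + d = 70/3
  64a + 16b + 4c + d = 644/3
  125a + 25b + 5c + d = 1300/3
  216a + 36b + 6c + d = 766
Solving the system yields a = 4, b = -3, c = 5/3, d = 0.
So f(x) = 4x³ - 3x² + (5/3)x.
Check: f(2) = 70/3. ✓

f(x) = 4x^3 - 3x^2 + (5/3)x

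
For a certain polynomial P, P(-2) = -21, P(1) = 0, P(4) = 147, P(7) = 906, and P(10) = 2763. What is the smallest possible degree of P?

3

Forward differences of the values at s = -2, 1, 4, 7, 10:
  P  : -21  0  147  906  2763
  Δ  : 21  147  759  1857
  Δ^2: 126  612  1098
  Δ^3: 486  486
  Δ^4: 0
The third differences are constant (486) and nonzero, while all higher differences vanish, so the minimal degree is 3.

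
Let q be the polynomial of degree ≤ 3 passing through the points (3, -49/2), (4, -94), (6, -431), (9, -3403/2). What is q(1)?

13/2

Write q(s) = as^3 + bs^2 + cs + d. Substituting each data point gives a linear system:
  27a + 9b + 3c + d = -49/2
  64a + 16b + 4c + d = -94
  216a + 36b + 6c + d = -431
  729a + 81b + 9c + d = -3403/2
Solving the system yields a = -3, b = 6, c = -1/2, d = 4.
So q(s) = -3s^3 + 6s^2 - (1/2)s + 4.
Then q(1) = 13/2.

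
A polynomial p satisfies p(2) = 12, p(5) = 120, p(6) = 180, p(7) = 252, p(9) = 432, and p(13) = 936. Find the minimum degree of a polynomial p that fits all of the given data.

Divided differences on the nodes 2, 5, 6, 7, 9, 13:
  order 0: 12  120  180  252  432  936
  order 1: 36  60  72  90  126
  order 2: 6  6  6  6
  order 3: 0  0  0
  order 4: 0  0
  order 5: 0
The order-2 divided differences are all 6 (nonzero) and every higher order vanishes, so the data lies on a polynomial of degree exactly 2.

2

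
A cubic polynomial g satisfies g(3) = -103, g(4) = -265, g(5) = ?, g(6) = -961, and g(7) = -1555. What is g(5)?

On equispaced nodes a degree-3 polynomial has vanishing fourth forward difference, so
  g(3) - 4·g(4) + 6·g(5) - 4·g(6) + g(7) = 0.
Substituting the known values and solving for g(5):
  6·g(5) = -3246
  g(5) = -541.

-541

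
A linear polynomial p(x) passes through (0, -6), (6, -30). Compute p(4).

-22

Write p(x) = ax + b. Substituting each data point gives a linear system:
  b = -6
  6a + b = -30
Solving the system yields a = -4, b = -6.
So p(x) = -4x - 6.
Then p(4) = -22.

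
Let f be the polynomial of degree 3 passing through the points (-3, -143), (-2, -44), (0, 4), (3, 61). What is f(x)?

f(x) = 4x^3 - 5x^2 - 2x + 4

Write f(x) = ax^3 + bx^2 + cx + d. Substituting each data point gives a linear system:
  -27a + 9b - 3c + d = -143
  -8a + 4b - 2c + d = -44
  d = 4
  27a + 9b + 3c + d = 61
Solving the system yields a = 4, b = -5, c = -2, d = 4.
So f(x) = 4x³ - 5x² - 2x + 4.
Check: f(3) = 61. ✓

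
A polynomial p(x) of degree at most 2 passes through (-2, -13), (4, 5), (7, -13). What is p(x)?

Write p(x) = ax^2 + bx + c. Substituting each data point gives a linear system:
  4a - 2b + c = -13
  16a + 4b + c = 5
  49a + 7b + c = -13
Solving the system yields a = -1, b = 5, c = 1.
So p(x) = -x^2 + 5x + 1.
Check: p(7) = -13. ✓

p(x) = -x^2 + 5x + 1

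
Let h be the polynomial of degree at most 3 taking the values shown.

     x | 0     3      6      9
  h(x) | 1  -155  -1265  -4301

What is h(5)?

-729

Forward differences of the values at x = 0, 3, 6, 9:
  h  : 1  -155  -1265  -4301
  Δ  : -156  -1110  -3036
  Δ^2: -954  -1926
  Δ^3: -972
The third differences are constant, confirming degree 3.
Interpolating (Newton forward form) and evaluating at x = 5 gives h(5) = -729.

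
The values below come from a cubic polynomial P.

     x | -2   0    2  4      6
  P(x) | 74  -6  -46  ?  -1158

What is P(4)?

-334

The 4 known points determine the degree-3 polynomial uniquely.
Write P(x) = ax^3 + bx^2 + cx + d. Substituting each data point gives a linear system:
  -8a + 4b - 2c + d = 74
  d = -6
  8a + 4b + 2c + d = -46
  216a + 36b + 6c + d = -1158
Solving the system yields a = -6, b = 5, c = -6, d = -6.
So P(x) = -6x³ + 5x² - 6x - 6.
Then P(4) = -334.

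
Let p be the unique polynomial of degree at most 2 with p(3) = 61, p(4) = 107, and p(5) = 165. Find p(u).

Using the Lagrange interpolation formula with nodes 3, 4, 5:
  L_0(u) = (u - 4)(u - 5) / 2
  L_1(u) = (u - 3)(u - 5) / -1
  L_2(u) = (u - 3)(u - 4) / 2
Then p(u) = 61·L_0(u) + 107·L_1(u) + 165·L_2(u).
Expanding and collecting terms gives p(u) = 6u^2 + 4u - 5.
Check: p(3) = 61. ✓

p(u) = 6u^2 + 4u - 5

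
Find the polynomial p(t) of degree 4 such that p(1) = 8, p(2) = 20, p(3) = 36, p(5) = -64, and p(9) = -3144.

p(t) = -t^4 + 5t^3 - 3t^2 + t + 6

Using the Lagrange interpolation formula with nodes 1, 2, 3, 5, 9:
  L_0(t) = (t - 2)(t - 3)(t - 5)(t - 9) / 64
  L_1(t) = (t - 1)(t - 3)(t - 5)(t - 9) / -21
  L_2(t) = (t - 1)(t - 2)(t - 5)(t - 9) / 24
  L_3(t) = (t - 1)(t - 2)(t - 3)(t - 9) / -96
  L_4(t) = (t - 1)(t - 2)(t - 3)(t - 5) / 1344
Then p(t) = 8·L_0(t) + 20·L_1(t) + 36·L_2(t) - 64·L_3(t) - 3144·L_4(t).
Expanding and collecting terms gives p(t) = -t^4 + 5t^3 - 3t^2 + t + 6.
Check: p(9) = -3144. ✓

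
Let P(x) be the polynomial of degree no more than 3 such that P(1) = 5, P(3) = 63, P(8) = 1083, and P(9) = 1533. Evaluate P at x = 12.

Write P(x) = ax^3 + bx^2 + cx + d. Substituting each data point gives a linear system:
  a + b + c + d = 5
  27a + 9b + 3c + d = 63
  512a + 64b + 8c + d = 1083
  729a + 81b + 9c + d = 1533
Solving the system yields a = 2, b = 1, c = -1, d = 3.
So P(x) = 2x³ + x² - x + 3.
Then P(12) = 3591.

3591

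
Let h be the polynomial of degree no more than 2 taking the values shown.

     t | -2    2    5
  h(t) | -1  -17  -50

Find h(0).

-5

Write h(t) = at^2 + bt + c. Substituting each data point gives a linear system:
  4a - 2b + c = -1
  4a + 2b + c = -17
  25a + 5b + c = -50
Solving the system yields a = -1, b = -4, c = -5.
So h(t) = -t^2 - 4t - 5.
Then h(0) = -5.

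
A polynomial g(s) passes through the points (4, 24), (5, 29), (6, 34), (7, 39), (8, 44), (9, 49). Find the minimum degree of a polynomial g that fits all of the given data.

Forward differences of the values at s = 4, 5, 6, 7, 8, 9:
  g  : 24  29  34  39  44  49
  Δ  : 5  5  5  5  5
  Δ^2: 0  0  0  0
  Δ^3: 0  0  0
  Δ^4: 0  0
  Δ^5: 0
The first differences are constant (5) and nonzero, while all higher differences vanish, so the minimal degree is 1.

1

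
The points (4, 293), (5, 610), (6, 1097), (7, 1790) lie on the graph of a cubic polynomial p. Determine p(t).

p(t) = 6t^3 - 5t^2 - 4t + 5

Using the Lagrange interpolation formula with nodes 4, 5, 6, 7:
  L_0(t) = (t - 5)(t - 6)(t - 7) / -6
  L_1(t) = (t - 4)(t - 6)(t - 7) / 2
  L_2(t) = (t - 4)(t - 5)(t - 7) / -2
  L_3(t) = (t - 4)(t - 5)(t - 6) / 6
Then p(t) = 293·L_0(t) + 610·L_1(t) + 1097·L_2(t) + 1790·L_3(t).
Expanding and collecting terms gives p(t) = 6t^3 - 5t^2 - 4t + 5.
Check: p(6) = 1097. ✓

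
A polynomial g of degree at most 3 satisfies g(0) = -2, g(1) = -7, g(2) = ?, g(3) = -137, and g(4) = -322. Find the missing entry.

On equispaced nodes a degree-3 polynomial has vanishing fourth forward difference, so
  g(0) - 4·g(1) + 6·g(2) - 4·g(3) + g(4) = 0.
Substituting the known values and solving for g(2):
  6·g(2) = -252
  g(2) = -42.

-42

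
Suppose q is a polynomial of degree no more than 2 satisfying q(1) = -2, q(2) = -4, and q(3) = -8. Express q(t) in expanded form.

Write q(t) = at^2 + bt + c. Substituting each data point gives a linear system:
  a + b + c = -2
  4a + 2b + c = -4
  9a + 3b + c = -8
Solving the system yields a = -1, b = 1, c = -2.
So q(t) = -t² + t - 2.
Check: q(3) = -8. ✓

q(t) = -t^2 + t - 2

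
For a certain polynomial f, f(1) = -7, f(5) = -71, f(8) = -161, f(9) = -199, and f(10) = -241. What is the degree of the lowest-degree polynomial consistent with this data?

2

Divided differences on the nodes 1, 5, 8, 9, 10:
  order 0: -7  -71  -161  -199  -241
  order 1: -16  -30  -38  -42
  order 2: -2  -2  -2
  order 3: 0  0
  order 4: 0
The order-2 divided differences are all -2 (nonzero) and every higher order vanishes, so the data lies on a polynomial of degree exactly 2.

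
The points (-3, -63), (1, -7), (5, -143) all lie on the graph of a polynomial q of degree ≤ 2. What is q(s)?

q(s) = -6s^2 + 2s - 3

Using the Lagrange interpolation formula with nodes -3, 1, 5:
  L_0(s) = (s - 1)(s - 5) / 32
  L_1(s) = (s + 3)(s - 5) / -16
  L_2(s) = (s + 3)(s - 1) / 32
Then q(s) = -63·L_0(s) - 7·L_1(s) - 143·L_2(s).
Expanding and collecting terms gives q(s) = -6s^2 + 2s - 3.
Check: q(1) = -7. ✓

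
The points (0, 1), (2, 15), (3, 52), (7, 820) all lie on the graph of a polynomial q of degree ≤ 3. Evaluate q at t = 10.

Using the Lagrange interpolation formula with nodes 0, 2, 3, 7:
  L_0(t) = (t - 2)(t - 3)(t - 7) / -42
  L_1(t) = t(t - 3)(t - 7) / 10
  L_2(t) = t(t - 2)(t - 7) / -12
  L_3(t) = t(t - 2)(t - 3) / 140
Then q(t) = 1·L_0(t) + 15·L_1(t) + 52·L_2(t) + 820·L_3(t).
Expanding and collecting terms gives q(t) = 3t^3 - 5t^2 + 5t + 1.
Evaluating at t = 10: q(10) = 2551.

2551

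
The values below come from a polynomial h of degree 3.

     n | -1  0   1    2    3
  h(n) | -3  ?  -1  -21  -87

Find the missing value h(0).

On equispaced nodes a degree-3 polynomial has vanishing fourth forward difference, so
  h(-1) - 4·h(0) + 6·h(1) - 4·h(2) + h(3) = 0.
Substituting the known values and solving for h(0):
  -4·h(0) = 12
  h(0) = -3.

-3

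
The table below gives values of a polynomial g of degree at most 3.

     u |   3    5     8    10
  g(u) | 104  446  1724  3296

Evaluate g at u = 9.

2426

Using the Lagrange interpolation formula with nodes 3, 5, 8, 10:
  L_0(u) = (u - 5)(u - 8)(u - 10) / -70
  L_1(u) = (u - 3)(u - 8)(u - 10) / 30
  L_2(u) = (u - 3)(u - 5)(u - 10) / -30
  L_3(u) = (u - 3)(u - 5)(u - 8) / 70
Then g(u) = 104·L_0(u) + 446·L_1(u) + 1724·L_2(u) + 3296·L_3(u).
Expanding and collecting terms gives g(u) = 3u^3 + 3u^2 - 4.
Evaluating at u = 9: g(9) = 2426.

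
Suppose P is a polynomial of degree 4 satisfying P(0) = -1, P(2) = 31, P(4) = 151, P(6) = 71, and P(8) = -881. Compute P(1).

Using the Lagrange interpolation formula with nodes 0, 2, 4, 6, 8:
  L_0(u) = (u - 2)(u - 4)(u - 6)(u - 8) / 384
  L_1(u) = u(u - 4)(u - 6)(u - 8) / -96
  L_2(u) = u(u - 2)(u - 6)(u - 8) / 64
  L_3(u) = u(u - 2)(u - 4)(u - 8) / -96
  L_4(u) = u(u - 2)(u - 4)(u - 6) / 384
Then P(u) = -1·L_0(u) + 31·L_1(u) + 151·L_2(u) + 71·L_3(u) - 881·L_4(u).
Expanding and collecting terms gives P(u) = -u⁴ + 6u³ + 3u² - 6u - 1.
Evaluating at u = 1: P(1) = 1.

1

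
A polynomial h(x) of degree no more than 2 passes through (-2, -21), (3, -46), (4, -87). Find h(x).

Write h(x) = ax^2 + bx + c. Substituting each data point gives a linear system:
  4a - 2b + c = -21
  9a + 3b + c = -46
  16a + 4b + c = -87
Solving the system yields a = -6, b = 1, c = 5.
So h(x) = -6x^2 + x + 5.
Check: h(4) = -87. ✓

h(x) = -6x^2 + x + 5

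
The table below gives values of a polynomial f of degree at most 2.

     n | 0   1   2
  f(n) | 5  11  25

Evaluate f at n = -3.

Using the Lagrange interpolation formula with nodes 0, 1, 2:
  L_0(n) = (n - 1)(n - 2) / 2
  L_1(n) = n(n - 2) / -1
  L_2(n) = n(n - 1) / 2
Then f(n) = 5·L_0(n) + 11·L_1(n) + 25·L_2(n).
Expanding and collecting terms gives f(n) = 4n² + 2n + 5.
Evaluating at n = -3: f(-3) = 35.

35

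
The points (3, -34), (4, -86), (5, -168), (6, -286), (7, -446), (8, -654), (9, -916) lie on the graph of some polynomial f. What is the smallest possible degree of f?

Forward differences of the values at x = 3, 4, 5, 6, 7, 8, 9:
  f  : -34  -86  -168  -286  -446  -654  -916
  Δ  : -52  -82  -118  -160  -208  -262
  Δ^2: -30  -36  -42  -48  -54
  Δ^3: -6  -6  -6  -6
  Δ^4: 0  0  0
  Δ^5: 0  0
  Δ^6: 0
The third differences are constant (-6) and nonzero, while all higher differences vanish, so the minimal degree is 3.

3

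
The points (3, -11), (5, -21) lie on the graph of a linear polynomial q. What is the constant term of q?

Write q(n) = an + b. Substituting each data point gives a linear system:
  3a + b = -11
  5a + b = -21
Solving the system yields a = -5, b = 4.
So q(n) = -5n + 4.
The constant term is 4.

4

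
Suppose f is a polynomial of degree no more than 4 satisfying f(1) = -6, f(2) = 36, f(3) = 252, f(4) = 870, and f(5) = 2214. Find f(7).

8856

Write f(x) = ax^4 + bx^3 + cx^2 + dx + e. Substituting each data point gives a linear system:
  a + b + c + d + e = -6
  16a + 8b + 4c + 2d + e = 36
  81a + 27b + 9c + 3d + e = 252
  256a + 64b + 16c + 4d + e = 870
  625a + 125b + 25c + 5d + e = 2214
Solving the system yields a = 4, b = -2, c = -1, d = -1, e = -6.
So f(x) = 4x^4 - 2x^3 - x^2 - x - 6.
Then f(7) = 8856.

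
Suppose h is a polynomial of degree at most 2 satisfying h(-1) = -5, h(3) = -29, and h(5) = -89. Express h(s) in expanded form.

Write h(s) = as^2 + bs + c. Substituting each data point gives a linear system:
  a - b + c = -5
  9a + 3b + c = -29
  25a + 5b + c = -89
Solving the system yields a = -4, b = 2, c = 1.
So h(s) = -4s² + 2s + 1.
Check: h(-1) = -5. ✓

h(s) = -4s^2 + 2s + 1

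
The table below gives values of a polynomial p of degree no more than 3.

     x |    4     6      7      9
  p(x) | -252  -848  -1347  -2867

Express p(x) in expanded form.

Write p(x) = ax^3 + bx^2 + cx + d. Substituting each data point gives a linear system:
  64a + 16b + 4c + d = -252
  216a + 36b + 6c + d = -848
  343a + 49b + 7c + d = -1347
  729a + 81b + 9c + d = -2867
Solving the system yields a = -4, b = 1, c = -4, d = 4.
So p(x) = -4x³ + x² - 4x + 4.
Check: p(7) = -1347. ✓

p(x) = -4x^3 + x^2 - 4x + 4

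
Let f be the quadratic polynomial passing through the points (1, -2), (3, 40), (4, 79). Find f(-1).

4

Write f(x) = ax^2 + bx + c. Substituting each data point gives a linear system:
  a + b + c = -2
  9a + 3b + c = 40
  16a + 4b + c = 79
Solving the system yields a = 6, b = -3, c = -5.
So f(x) = 6x² - 3x - 5.
Then f(-1) = 4.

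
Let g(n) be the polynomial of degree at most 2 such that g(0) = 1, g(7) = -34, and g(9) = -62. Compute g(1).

2

Write g(n) = an^2 + bn + c. Substituting each data point gives a linear system:
  c = 1
  49a + 7b + c = -34
  81a + 9b + c = -62
Solving the system yields a = -1, b = 2, c = 1.
So g(n) = -n^2 + 2n + 1.
Then g(1) = 2.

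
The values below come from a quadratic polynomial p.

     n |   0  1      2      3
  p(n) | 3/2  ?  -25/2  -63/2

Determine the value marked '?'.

-3/2

The 3 known points determine the degree-2 polynomial uniquely.
Write p(n) = an^2 + bn + c. Substituting each data point gives a linear system:
  c = 3/2
  4a + 2b + c = -25/2
  9a + 3b + c = -63/2
Solving the system yields a = -4, b = 1, c = 3/2.
So p(n) = -4n² + n + 3/2.
Then p(1) = -3/2.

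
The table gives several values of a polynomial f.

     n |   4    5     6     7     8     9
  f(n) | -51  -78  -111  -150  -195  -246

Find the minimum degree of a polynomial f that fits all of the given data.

2

Forward differences of the values at n = 4, 5, 6, 7, 8, 9:
  f  : -51  -78  -111  -150  -195  -246
  Δ  : -27  -33  -39  -45  -51
  Δ^2: -6  -6  -6  -6
  Δ^3: 0  0  0
  Δ^4: 0  0
  Δ^5: 0
The second differences are constant (-6) and nonzero, while all higher differences vanish, so the minimal degree is 2.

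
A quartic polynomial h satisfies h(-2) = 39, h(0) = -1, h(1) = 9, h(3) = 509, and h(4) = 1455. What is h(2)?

Write h(x) = ax^4 + bx^3 + cx^2 + dx + e. Substituting each data point gives a linear system:
  16a - 8b + 4c - 2d + e = 39
  e = -1
  a + b + c + d + e = 9
  81a + 27b + 9c + 3d + e = 509
  256a + 64b + 16c + 4d + e = 1455
Solving the system yields a = 4, b = 6, c = 4, d = -4, e = -1.
So h(x) = 4x^4 + 6x^3 + 4x^2 - 4x - 1.
Then h(2) = 119.

119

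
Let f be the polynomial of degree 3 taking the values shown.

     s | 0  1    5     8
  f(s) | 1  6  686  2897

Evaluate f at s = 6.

1201

Using the Lagrange interpolation formula with nodes 0, 1, 5, 8:
  L_0(s) = (s - 1)(s - 5)(s - 8) / -40
  L_1(s) = s(s - 5)(s - 8) / 28
  L_2(s) = s(s - 1)(s - 8) / -60
  L_3(s) = s(s - 1)(s - 5) / 168
Then f(s) = 1·L_0(s) + 6·L_1(s) + 686·L_2(s) + 2897·L_3(s).
Expanding and collecting terms gives f(s) = 6s³ - 3s² + 2s + 1.
Evaluating at s = 6: f(6) = 1201.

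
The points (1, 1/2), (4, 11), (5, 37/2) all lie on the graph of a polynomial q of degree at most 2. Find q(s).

q(s) = s^2 - (3/2)s + 1

Using the Lagrange interpolation formula with nodes 1, 4, 5:
  L_0(s) = (s - 4)(s - 5) / 12
  L_1(s) = (s - 1)(s - 5) / -3
  L_2(s) = (s - 1)(s - 4) / 4
Then q(s) = 1/2·L_0(s) + 11·L_1(s) + 37/2·L_2(s).
Expanding and collecting terms gives q(s) = s^2 - (3/2)s + 1.
Check: q(4) = 11. ✓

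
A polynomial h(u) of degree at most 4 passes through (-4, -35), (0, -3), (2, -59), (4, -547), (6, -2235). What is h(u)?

Using the Lagrange interpolation formula with nodes -4, 0, 2, 4, 6:
  L_0(u) = u(u - 2)(u - 4)(u - 6) / 1920
  L_1(u) = (u + 4)(u - 2)(u - 4)(u - 6) / -192
  L_2(u) = (u + 4)u(u - 4)(u - 6) / 96
  L_3(u) = (u + 4)u(u - 2)(u - 6) / -128
  L_4(u) = (u + 4)u(u - 2)(u - 4) / 480
Then h(u) = -35·L_0(u) - 3·L_1(u) - 59·L_2(u) - 547·L_3(u) - 2235·L_4(u).
Expanding and collecting terms gives h(u) = -u^4 - 4u^3 - 2u^2 - 3.
Check: h(6) = -2235. ✓

h(u) = -u^4 - 4u^3 - 2u^2 - 3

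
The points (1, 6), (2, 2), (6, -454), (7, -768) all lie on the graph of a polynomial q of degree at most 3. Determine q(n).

Using the Lagrange interpolation formula with nodes 1, 2, 6, 7:
  L_0(n) = (n - 2)(n - 6)(n - 7) / -30
  L_1(n) = (n - 1)(n - 6)(n - 7) / 20
  L_2(n) = (n - 1)(n - 2)(n - 7) / -20
  L_3(n) = (n - 1)(n - 2)(n - 6) / 30
Then q(n) = 6·L_0(n) + 2·L_1(n) - 454·L_2(n) - 768·L_3(n).
Expanding and collecting terms gives q(n) = -3n^3 + 5n^2 + 2n + 2.
Check: q(2) = 2. ✓

q(n) = -3n^3 + 5n^2 + 2n + 2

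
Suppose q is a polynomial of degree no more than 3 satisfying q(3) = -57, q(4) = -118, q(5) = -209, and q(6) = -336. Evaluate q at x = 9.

Forward differences of the values at x = 3, 4, 5, 6:
  q  : -57  -118  -209  -336
  Δ  : -61  -91  -127
  Δ^2: -30  -36
  Δ^3: -6
The third differences are constant, confirming degree 3.
Interpolating (Newton forward form) and evaluating at x = 9 gives q(9) = -993.

-993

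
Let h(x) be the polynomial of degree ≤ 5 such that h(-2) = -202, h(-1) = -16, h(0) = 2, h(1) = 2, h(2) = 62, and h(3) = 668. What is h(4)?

3194

Using the Lagrange interpolation formula with nodes -2, -1, 0, 1, 2, 3:
  L_0(x) = (x + 1)x(x - 1)(x - 2)(x - 3) / -120
  L_1(x) = (x + 2)x(x - 1)(x - 2)(x - 3) / 24
  L_2(x) = (x + 2)(x + 1)(x - 1)(x - 2)(x - 3) / -12
  L_3(x) = (x + 2)(x + 1)x(x - 2)(x - 3) / 12
  L_4(x) = (x + 2)(x + 1)x(x - 1)(x - 3) / -24
  L_5(x) = (x + 2)(x + 1)x(x - 1)(x - 2) / 120
Then h(x) = -202·L_0(x) - 16·L_1(x) + 2·L_2(x) + 2·L_3(x) + 62·L_4(x) + 668·L_5(x).
Expanding and collecting terms gives h(x) = 4x^5 - 3x^4 - x^3 - 6x^2 + 6x + 2.
Evaluating at x = 4: h(4) = 3194.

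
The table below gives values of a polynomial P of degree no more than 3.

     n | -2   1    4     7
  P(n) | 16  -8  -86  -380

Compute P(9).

Forward differences of the values at n = -2, 1, 4, 7:
  P  : 16  -8  -86  -380
  Δ  : -24  -78  -294
  Δ^2: -54  -216
  Δ^3: -162
The third differences are constant, confirming degree 3.
Interpolating (Newton forward form) and evaluating at n = 9 gives P(9) = -776.

-776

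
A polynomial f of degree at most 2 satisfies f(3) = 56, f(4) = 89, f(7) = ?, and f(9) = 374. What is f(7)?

The 3 known points determine the degree-2 polynomial uniquely.
Write f(s) = as^2 + bs + c. Substituting each data point gives a linear system:
  9a + 3b + c = 56
  16a + 4b + c = 89
  81a + 9b + c = 374
Solving the system yields a = 4, b = 5, c = 5.
So f(s) = 4s² + 5s + 5.
Then f(7) = 236.

236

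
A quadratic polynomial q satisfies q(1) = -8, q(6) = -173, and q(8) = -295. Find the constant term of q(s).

1

Write q(s) = as^2 + bs + c. Substituting each data point gives a linear system:
  a + b + c = -8
  36a + 6b + c = -173
  64a + 8b + c = -295
Solving the system yields a = -4, b = -5, c = 1.
So q(s) = -4s² - 5s + 1.
The constant term is 1.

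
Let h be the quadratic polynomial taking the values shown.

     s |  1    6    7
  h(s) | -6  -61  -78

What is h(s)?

Write h(s) = as^2 + bs + c. Substituting each data point gives a linear system:
  a + b + c = -6
  36a + 6b + c = -61
  49a + 7b + c = -78
Solving the system yields a = -1, b = -4, c = -1.
So h(s) = -s^2 - 4s - 1.
Check: h(6) = -61. ✓

h(s) = -s^2 - 4s - 1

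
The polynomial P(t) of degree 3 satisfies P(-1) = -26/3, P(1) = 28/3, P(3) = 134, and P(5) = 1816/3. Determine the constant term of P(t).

2

Write P(t) = at^3 + bt^2 + ct + d. Substituting each data point gives a linear system:
  -a + b - c + d = -26/3
  a + b + c + d = 28/3
  27a + 9b + 3c + d = 134
  125a + 25b + 5c + d = 1816/3
Solving the system yields a = 5, b = -5/3, c = 4, d = 2.
So P(t) = 5t³ - (5/3)t² + 4t + 2.
The constant term is 2.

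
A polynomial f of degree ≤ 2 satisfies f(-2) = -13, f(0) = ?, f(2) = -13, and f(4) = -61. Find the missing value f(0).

The 3 known points determine the degree-2 polynomial uniquely.
Write f(n) = an^2 + bn + c. Substituting each data point gives a linear system:
  4a - 2b + c = -13
  4a + 2b + c = -13
  16a + 4b + c = -61
Solving the system yields a = -4, b = 0, c = 3.
So f(n) = -4n^2 + 3.
Then f(0) = 3.

3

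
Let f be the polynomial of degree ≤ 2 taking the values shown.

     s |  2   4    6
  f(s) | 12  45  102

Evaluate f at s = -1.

Write f(s) = as^2 + bs + c. Substituting each data point gives a linear system:
  4a + 2b + c = 12
  16a + 4b + c = 45
  36a + 6b + c = 102
Solving the system yields a = 3, b = -3/2, c = 3.
So f(s) = 3s^2 - (3/2)s + 3.
Then f(-1) = 15/2.

15/2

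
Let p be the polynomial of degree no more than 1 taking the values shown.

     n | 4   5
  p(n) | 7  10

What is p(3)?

4

Write p(n) = an + b. Substituting each data point gives a linear system:
  4a + b = 7
  5a + b = 10
Solving the system yields a = 3, b = -5.
So p(n) = 3n - 5.
Then p(3) = 4.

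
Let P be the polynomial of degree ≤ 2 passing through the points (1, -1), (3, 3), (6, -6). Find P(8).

Write P(u) = au^2 + bu + c. Substituting each data point gives a linear system:
  a + b + c = -1
  9a + 3b + c = 3
  36a + 6b + c = -6
Solving the system yields a = -1, b = 6, c = -6.
So P(u) = -u² + 6u - 6.
Then P(8) = -22.

-22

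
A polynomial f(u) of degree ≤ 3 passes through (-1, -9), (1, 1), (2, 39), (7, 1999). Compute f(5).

Write f(u) = au^3 + bu^2 + cu + d. Substituting each data point gives a linear system:
  -a + b - c + d = -9
  a + b + c + d = 1
  8a + 4b + 2c + d = 39
  343a + 49b + 7c + d = 1999
Solving the system yields a = 6, b = -1, c = -1, d = -3.
So f(u) = 6u³ - u² - u - 3.
Then f(5) = 717.

717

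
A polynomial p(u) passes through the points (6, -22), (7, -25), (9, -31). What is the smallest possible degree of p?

Divided differences on the nodes 6, 7, 9:
  order 0: -22  -25  -31
  order 1: -3  -3
  order 2: 0
The order-1 divided differences are all -3 (nonzero) and every higher order vanishes, so the data lies on a polynomial of degree exactly 1.

1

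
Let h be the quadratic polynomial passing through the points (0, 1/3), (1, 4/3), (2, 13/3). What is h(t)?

h(t) = t^2 + 1/3

Using the Lagrange interpolation formula with nodes 0, 1, 2:
  L_0(t) = (t - 1)(t - 2) / 2
  L_1(t) = t(t - 2) / -1
  L_2(t) = t(t - 1) / 2
Then h(t) = 1/3·L_0(t) + 4/3·L_1(t) + 13/3·L_2(t).
Expanding and collecting terms gives h(t) = t^2 + 1/3.
Check: h(2) = 13/3. ✓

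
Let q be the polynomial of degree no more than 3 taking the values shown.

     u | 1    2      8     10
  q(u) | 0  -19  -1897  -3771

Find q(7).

-1254

Using the Lagrange interpolation formula with nodes 1, 2, 8, 10:
  L_0(u) = (u - 2)(u - 8)(u - 10) / -63
  L_1(u) = (u - 1)(u - 8)(u - 10) / 48
  L_2(u) = (u - 1)(u - 2)(u - 10) / -84
  L_3(u) = (u - 1)(u - 2)(u - 8) / 144
Then q(u) = 0·L_0(u) - 19·L_1(u) - 1897·L_2(u) - 3771·L_3(u).
Expanding and collecting terms gives q(u) = -4u^3 + 2u^2 + 3u - 1.
Evaluating at u = 7: q(7) = -1254.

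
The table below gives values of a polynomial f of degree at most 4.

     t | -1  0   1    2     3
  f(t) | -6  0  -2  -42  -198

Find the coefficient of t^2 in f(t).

-2

Write f(t) = at^4 + bt^3 + ct^2 + dt + e. Substituting each data point gives a linear system:
  a - b + c - d + e = -6
  e = 0
  a + b + c + d + e = -2
  16a + 8b + 4c + 2d + e = -42
  81a + 27b + 9c + 3d + e = -198
Solving the system yields a = -2, b = -1, c = -2, d = 3, e = 0.
So f(t) = -2t^4 - t^3 - 2t^2 + 3t.
The coefficient of t^2 is -2.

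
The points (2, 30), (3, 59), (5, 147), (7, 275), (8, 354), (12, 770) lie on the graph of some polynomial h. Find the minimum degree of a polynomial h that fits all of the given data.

2

Divided differences on the nodes 2, 3, 5, 7, 8, 12:
  order 0: 30  59  147  275  354  770
  order 1: 29  44  64  79  104
  order 2: 5  5  5  5
  order 3: 0  0  0
  order 4: 0  0
  order 5: 0
The order-2 divided differences are all 5 (nonzero) and every higher order vanishes, so the data lies on a polynomial of degree exactly 2.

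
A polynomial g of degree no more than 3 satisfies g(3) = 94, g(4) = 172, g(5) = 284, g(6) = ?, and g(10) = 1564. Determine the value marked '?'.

436

The 4 known points determine the degree-3 polynomial uniquely.
Write g(n) = an^3 + bn^2 + cn + d. Substituting each data point gives a linear system:
  27a + 9b + 3c + d = 94
  64a + 16b + 4c + d = 172
  125a + 25b + 5c + d = 284
  1000a + 100b + 10c + d = 1564
Solving the system yields a = 1, b = 5, c = 6, d = 4.
So g(n) = n³ + 5n² + 6n + 4.
Then g(6) = 436.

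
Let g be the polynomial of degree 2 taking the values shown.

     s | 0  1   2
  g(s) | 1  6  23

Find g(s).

g(s) = 6s^2 - s + 1

Write g(s) = as^2 + bs + c. Substituting each data point gives a linear system:
  c = 1
  a + b + c = 6
  4a + 2b + c = 23
Solving the system yields a = 6, b = -1, c = 1.
So g(s) = 6s^2 - s + 1.
Check: g(0) = 1. ✓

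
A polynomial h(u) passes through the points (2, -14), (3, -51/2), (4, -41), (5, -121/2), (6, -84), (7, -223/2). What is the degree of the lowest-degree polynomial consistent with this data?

2

Forward differences of the values at u = 2, 3, 4, 5, 6, 7:
  h  : -14  -51/2  -41  -121/2  -84  -223/2
  Δ  : -23/2  -31/2  -39/2  -47/2  -55/2
  Δ^2: -4  -4  -4  -4
  Δ^3: 0  0  0
  Δ^4: 0  0
  Δ^5: 0
The second differences are constant (-4) and nonzero, while all higher differences vanish, so the minimal degree is 2.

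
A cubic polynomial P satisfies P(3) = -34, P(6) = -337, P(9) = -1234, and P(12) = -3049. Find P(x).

Using the Lagrange interpolation formula with nodes 3, 6, 9, 12:
  L_0(x) = (x - 6)(x - 9)(x - 12) / -162
  L_1(x) = (x - 3)(x - 9)(x - 12) / 54
  L_2(x) = (x - 3)(x - 6)(x - 12) / -54
  L_3(x) = (x - 3)(x - 6)(x - 9) / 162
Then P(x) = -34·L_0(x) - 337·L_1(x) - 1234·L_2(x) - 3049·L_3(x).
Expanding and collecting terms gives P(x) = -2x^3 + 3x^2 - 2x - 1.
Check: P(3) = -34. ✓

P(x) = -2x^3 + 3x^2 - 2x - 1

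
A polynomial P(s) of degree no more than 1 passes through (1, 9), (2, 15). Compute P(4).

27

Using the Lagrange interpolation formula with nodes 1, 2:
  L_0(s) = (s - 2) / -1
  L_1(s) = (s - 1) / 1
Then P(s) = 9·L_0(s) + 15·L_1(s).
Expanding and collecting terms gives P(s) = 6s + 3.
Evaluating at s = 4: P(4) = 27.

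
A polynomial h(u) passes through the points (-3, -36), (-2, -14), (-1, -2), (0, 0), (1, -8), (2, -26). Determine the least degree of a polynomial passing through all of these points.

2

Forward differences of the values at u = -3, -2, -1, 0, 1, 2:
  h  : -36  -14  -2  0  -8  -26
  Δ  : 22  12  2  -8  -18
  Δ^2: -10  -10  -10  -10
  Δ^3: 0  0  0
  Δ^4: 0  0
  Δ^5: 0
The second differences are constant (-10) and nonzero, while all higher differences vanish, so the minimal degree is 2.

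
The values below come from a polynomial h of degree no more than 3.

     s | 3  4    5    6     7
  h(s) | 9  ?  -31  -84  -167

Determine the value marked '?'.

On equispaced nodes a degree-3 polynomial has vanishing fourth forward difference, so
  h(3) - 4·h(4) + 6·h(5) - 4·h(6) + h(7) = 0.
Substituting the known values and solving for h(4):
  -4·h(4) = 8
  h(4) = -2.

-2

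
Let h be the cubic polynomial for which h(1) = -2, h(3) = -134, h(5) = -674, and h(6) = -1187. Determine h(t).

Write h(t) = at^3 + bt^2 + ct + d. Substituting each data point gives a linear system:
  a + b + c + d = -2
  27a + 9b + 3c + d = -134
  125a + 25b + 5c + d = -674
  216a + 36b + 6c + d = -1187
Solving the system yields a = -6, b = 3, c = 0, d = 1.
So h(t) = -6t^3 + 3t^2 + 1.
Check: h(3) = -134. ✓

h(t) = -6t^3 + 3t^2 + 1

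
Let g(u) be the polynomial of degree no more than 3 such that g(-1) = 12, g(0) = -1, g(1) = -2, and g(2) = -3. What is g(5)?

Write g(u) = au^3 + bu^2 + cu + d. Substituting each data point gives a linear system:
  -a + b - c + d = 12
  d = -1
  a + b + c + d = -2
  8a + 4b + 2c + d = -3
Solving the system yields a = -2, b = 6, c = -5, d = -1.
So g(u) = -2u³ + 6u² - 5u - 1.
Then g(5) = -126.

-126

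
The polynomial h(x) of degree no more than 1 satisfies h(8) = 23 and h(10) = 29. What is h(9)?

26

Using the Lagrange interpolation formula with nodes 8, 10:
  L_0(x) = (x - 10) / -2
  L_1(x) = (x - 8) / 2
Then h(x) = 23·L_0(x) + 29·L_1(x).
Expanding and collecting terms gives h(x) = 3x - 1.
Evaluating at x = 9: h(9) = 26.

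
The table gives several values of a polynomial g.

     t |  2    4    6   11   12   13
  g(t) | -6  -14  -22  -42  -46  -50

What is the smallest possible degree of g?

Divided differences on the nodes 2, 4, 6, 11, 12, 13:
  order 0: -6  -14  -22  -42  -46  -50
  order 1: -4  -4  -4  -4  -4
  order 2: 0  0  0  0
  order 3: 0  0  0
  order 4: 0  0
  order 5: 0
The order-1 divided differences are all -4 (nonzero) and every higher order vanishes, so the data lies on a polynomial of degree exactly 1.

1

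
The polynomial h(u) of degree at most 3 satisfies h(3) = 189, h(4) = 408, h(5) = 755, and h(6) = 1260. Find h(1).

Write h(u) = au^3 + bu^2 + cu + d. Substituting each data point gives a linear system:
  27a + 9b + 3c + d = 189
  64a + 16b + 4c + d = 408
  125a + 25b + 5c + d = 755
  216a + 36b + 6c + d = 1260
Solving the system yields a = 5, b = 4, c = 6, d = 0.
So h(u) = 5u^3 + 4u^2 + 6u.
Then h(1) = 15.

15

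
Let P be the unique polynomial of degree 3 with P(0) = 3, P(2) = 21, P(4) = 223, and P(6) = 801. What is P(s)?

P(s) = 4s^3 - s^2 - 5s + 3

Using the Lagrange interpolation formula with nodes 0, 2, 4, 6:
  L_0(s) = (s - 2)(s - 4)(s - 6) / -48
  L_1(s) = s(s - 4)(s - 6) / 16
  L_2(s) = s(s - 2)(s - 6) / -16
  L_3(s) = s(s - 2)(s - 4) / 48
Then P(s) = 3·L_0(s) + 21·L_1(s) + 223·L_2(s) + 801·L_3(s).
Expanding and collecting terms gives P(s) = 4s^3 - s^2 - 5s + 3.
Check: P(4) = 223. ✓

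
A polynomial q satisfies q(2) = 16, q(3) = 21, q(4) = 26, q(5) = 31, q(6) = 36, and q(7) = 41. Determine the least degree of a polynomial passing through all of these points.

Forward differences of the values at u = 2, 3, 4, 5, 6, 7:
  q  : 16  21  26  31  36  41
  Δ  : 5  5  5  5  5
  Δ^2: 0  0  0  0
  Δ^3: 0  0  0
  Δ^4: 0  0
  Δ^5: 0
The first differences are constant (5) and nonzero, while all higher differences vanish, so the minimal degree is 1.

1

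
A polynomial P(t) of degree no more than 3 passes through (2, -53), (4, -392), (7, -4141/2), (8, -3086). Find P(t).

Write P(t) = at^3 + bt^2 + ct + d. Substituting each data point gives a linear system:
  8a + 4b + 2c + d = -53
  64a + 16b + 4c + d = -392
  343a + 49b + 7c + d = -4141/2
  512a + 64b + 8c + d = -3086
Solving the system yields a = -6, b = 0, c = -3/2, d = -2.
So P(t) = -6t^3 - (3/2)t - 2.
Check: P(4) = -392. ✓

P(t) = -6t^3 - (3/2)t - 2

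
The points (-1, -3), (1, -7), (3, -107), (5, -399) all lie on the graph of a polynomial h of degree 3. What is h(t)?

Using the Lagrange interpolation formula with nodes -1, 1, 3, 5:
  L_0(t) = (t - 1)(t - 3)(t - 5) / -48
  L_1(t) = (t + 1)(t - 3)(t - 5) / 16
  L_2(t) = (t + 1)(t - 1)(t - 5) / -16
  L_3(t) = (t + 1)(t - 1)(t - 3) / 48
Then h(t) = -3·L_0(t) - 7·L_1(t) - 107·L_2(t) - 399·L_3(t).
Expanding and collecting terms gives h(t) = -2t^3 - 6t^2 + 1.
Check: h(5) = -399. ✓

h(t) = -2t^3 - 6t^2 + 1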